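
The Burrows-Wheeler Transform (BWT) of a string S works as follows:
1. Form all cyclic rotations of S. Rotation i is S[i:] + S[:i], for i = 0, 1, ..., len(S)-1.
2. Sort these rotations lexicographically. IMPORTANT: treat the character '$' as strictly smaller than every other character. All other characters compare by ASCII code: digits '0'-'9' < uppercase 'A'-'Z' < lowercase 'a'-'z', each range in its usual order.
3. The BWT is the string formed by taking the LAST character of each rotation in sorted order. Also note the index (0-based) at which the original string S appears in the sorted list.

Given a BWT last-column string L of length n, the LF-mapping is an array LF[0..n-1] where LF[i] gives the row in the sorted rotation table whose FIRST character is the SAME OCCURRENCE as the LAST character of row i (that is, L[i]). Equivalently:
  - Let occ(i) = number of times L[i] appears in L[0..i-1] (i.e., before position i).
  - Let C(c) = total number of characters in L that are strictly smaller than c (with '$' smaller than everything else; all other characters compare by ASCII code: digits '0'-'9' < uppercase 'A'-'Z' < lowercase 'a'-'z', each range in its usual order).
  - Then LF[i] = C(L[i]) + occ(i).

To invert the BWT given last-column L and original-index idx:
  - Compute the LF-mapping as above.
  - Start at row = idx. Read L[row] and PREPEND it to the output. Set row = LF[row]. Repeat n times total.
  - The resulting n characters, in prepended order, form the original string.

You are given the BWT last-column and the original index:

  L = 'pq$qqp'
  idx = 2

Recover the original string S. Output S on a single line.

Answer: pqqqp$

Derivation:
LF mapping: 1 3 0 4 5 2
Walk LF starting at row 2, prepending L[row]:
  step 1: row=2, L[2]='$', prepend. Next row=LF[2]=0
  step 2: row=0, L[0]='p', prepend. Next row=LF[0]=1
  step 3: row=1, L[1]='q', prepend. Next row=LF[1]=3
  step 4: row=3, L[3]='q', prepend. Next row=LF[3]=4
  step 5: row=4, L[4]='q', prepend. Next row=LF[4]=5
  step 6: row=5, L[5]='p', prepend. Next row=LF[5]=2
Reversed output: pqqqp$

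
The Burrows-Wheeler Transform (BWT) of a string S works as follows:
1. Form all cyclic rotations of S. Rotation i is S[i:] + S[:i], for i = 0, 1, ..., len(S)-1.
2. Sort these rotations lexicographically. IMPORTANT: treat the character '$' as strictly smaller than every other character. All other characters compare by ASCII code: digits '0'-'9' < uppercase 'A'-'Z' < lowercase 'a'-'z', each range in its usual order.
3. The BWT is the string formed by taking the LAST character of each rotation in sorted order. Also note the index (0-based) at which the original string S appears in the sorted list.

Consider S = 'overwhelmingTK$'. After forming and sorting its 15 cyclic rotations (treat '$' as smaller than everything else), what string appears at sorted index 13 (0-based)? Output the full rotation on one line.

Answer: verwhelmingTK$o

Derivation:
All 15 rotations (rotation i = S[i:]+S[:i]):
  rot[0] = overwhelmingTK$
  rot[1] = verwhelmingTK$o
  rot[2] = erwhelmingTK$ov
  rot[3] = rwhelmingTK$ove
  rot[4] = whelmingTK$over
  rot[5] = helmingTK$overw
  rot[6] = elmingTK$overwh
  rot[7] = lmingTK$overwhe
  rot[8] = mingTK$overwhel
  rot[9] = ingTK$overwhelm
  rot[10] = ngTK$overwhelmi
  rot[11] = gTK$overwhelmin
  rot[12] = TK$overwhelming
  rot[13] = K$overwhelmingT
  rot[14] = $overwhelmingTK
Sorted (with $ < everything):
  sorted[0] = $overwhelmingTK
  sorted[1] = K$overwhelmingT
  sorted[2] = TK$overwhelming
  sorted[3] = elmingTK$overwh
  sorted[4] = erwhelmingTK$ov
  sorted[5] = gTK$overwhelmin
  sorted[6] = helmingTK$overw
  sorted[7] = ingTK$overwhelm
  sorted[8] = lmingTK$overwhe
  sorted[9] = mingTK$overwhel
  sorted[10] = ngTK$overwhelmi
  sorted[11] = overwhelmingTK$
  sorted[12] = rwhelmingTK$ove
  sorted[13] = verwhelmingTK$o
  sorted[14] = whelmingTK$over
sorted[13] = verwhelmingTK$o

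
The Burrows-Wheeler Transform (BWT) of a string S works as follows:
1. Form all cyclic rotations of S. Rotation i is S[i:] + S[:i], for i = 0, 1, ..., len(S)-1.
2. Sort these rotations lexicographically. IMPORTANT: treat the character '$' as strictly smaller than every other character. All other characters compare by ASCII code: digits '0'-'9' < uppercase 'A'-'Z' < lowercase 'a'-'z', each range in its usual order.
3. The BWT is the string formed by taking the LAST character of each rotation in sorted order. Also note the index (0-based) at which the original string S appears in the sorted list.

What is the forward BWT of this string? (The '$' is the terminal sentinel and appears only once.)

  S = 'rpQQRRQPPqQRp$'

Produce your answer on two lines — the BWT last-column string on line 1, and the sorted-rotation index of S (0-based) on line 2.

All 14 rotations (rotation i = S[i:]+S[:i]):
  rot[0] = rpQQRRQPPqQRp$
  rot[1] = pQQRRQPPqQRp$r
  rot[2] = QQRRQPPqQRp$rp
  rot[3] = QRRQPPqQRp$rpQ
  rot[4] = RRQPPqQRp$rpQQ
  rot[5] = RQPPqQRp$rpQQR
  rot[6] = QPPqQRp$rpQQRR
  rot[7] = PPqQRp$rpQQRRQ
  rot[8] = PqQRp$rpQQRRQP
  rot[9] = qQRp$rpQQRRQPP
  rot[10] = QRp$rpQQRRQPPq
  rot[11] = Rp$rpQQRRQPPqQ
  rot[12] = p$rpQQRRQPPqQR
  rot[13] = $rpQQRRQPPqQRp
Sorted (with $ < everything):
  sorted[0] = $rpQQRRQPPqQRp  (last char: 'p')
  sorted[1] = PPqQRp$rpQQRRQ  (last char: 'Q')
  sorted[2] = PqQRp$rpQQRRQP  (last char: 'P')
  sorted[3] = QPPqQRp$rpQQRR  (last char: 'R')
  sorted[4] = QQRRQPPqQRp$rp  (last char: 'p')
  sorted[5] = QRRQPPqQRp$rpQ  (last char: 'Q')
  sorted[6] = QRp$rpQQRRQPPq  (last char: 'q')
  sorted[7] = RQPPqQRp$rpQQR  (last char: 'R')
  sorted[8] = RRQPPqQRp$rpQQ  (last char: 'Q')
  sorted[9] = Rp$rpQQRRQPPqQ  (last char: 'Q')
  sorted[10] = p$rpQQRRQPPqQR  (last char: 'R')
  sorted[11] = pQQRRQPPqQRp$r  (last char: 'r')
  sorted[12] = qQRp$rpQQRRQPP  (last char: 'P')
  sorted[13] = rpQQRRQPPqQRp$  (last char: '$')
Last column: pQPRpQqRQQRrP$
Original string S is at sorted index 13

Answer: pQPRpQqRQQRrP$
13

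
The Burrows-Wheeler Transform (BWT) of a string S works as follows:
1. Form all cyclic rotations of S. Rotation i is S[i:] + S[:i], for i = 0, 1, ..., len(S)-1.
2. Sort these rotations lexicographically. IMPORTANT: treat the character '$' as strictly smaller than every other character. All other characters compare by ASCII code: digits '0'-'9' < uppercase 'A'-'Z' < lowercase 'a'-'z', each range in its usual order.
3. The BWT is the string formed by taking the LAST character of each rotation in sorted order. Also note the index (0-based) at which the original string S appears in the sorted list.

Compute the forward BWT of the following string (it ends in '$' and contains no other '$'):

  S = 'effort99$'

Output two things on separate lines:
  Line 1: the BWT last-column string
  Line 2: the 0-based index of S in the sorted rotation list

Answer: 99t$effor
3

Derivation:
All 9 rotations (rotation i = S[i:]+S[:i]):
  rot[0] = effort99$
  rot[1] = ffort99$e
  rot[2] = fort99$ef
  rot[3] = ort99$eff
  rot[4] = rt99$effo
  rot[5] = t99$effor
  rot[6] = 99$effort
  rot[7] = 9$effort9
  rot[8] = $effort99
Sorted (with $ < everything):
  sorted[0] = $effort99  (last char: '9')
  sorted[1] = 9$effort9  (last char: '9')
  sorted[2] = 99$effort  (last char: 't')
  sorted[3] = effort99$  (last char: '$')
  sorted[4] = ffort99$e  (last char: 'e')
  sorted[5] = fort99$ef  (last char: 'f')
  sorted[6] = ort99$eff  (last char: 'f')
  sorted[7] = rt99$effo  (last char: 'o')
  sorted[8] = t99$effor  (last char: 'r')
Last column: 99t$effor
Original string S is at sorted index 3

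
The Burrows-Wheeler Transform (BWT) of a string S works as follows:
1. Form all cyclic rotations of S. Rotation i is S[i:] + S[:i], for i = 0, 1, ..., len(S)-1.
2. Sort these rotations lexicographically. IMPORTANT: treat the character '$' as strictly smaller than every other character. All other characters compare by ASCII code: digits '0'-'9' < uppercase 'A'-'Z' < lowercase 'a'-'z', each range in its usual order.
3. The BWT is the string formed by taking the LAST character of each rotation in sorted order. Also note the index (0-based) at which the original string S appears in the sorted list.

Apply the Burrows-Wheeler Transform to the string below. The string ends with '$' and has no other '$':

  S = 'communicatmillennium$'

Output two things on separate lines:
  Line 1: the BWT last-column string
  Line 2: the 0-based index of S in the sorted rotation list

Answer: mci$lnmnliutomunecaim
3

Derivation:
All 21 rotations (rotation i = S[i:]+S[:i]):
  rot[0] = communicatmillennium$
  rot[1] = ommunicatmillennium$c
  rot[2] = mmunicatmillennium$co
  rot[3] = municatmillennium$com
  rot[4] = unicatmillennium$comm
  rot[5] = nicatmillennium$commu
  rot[6] = icatmillennium$commun
  rot[7] = catmillennium$communi
  rot[8] = atmillennium$communic
  rot[9] = tmillennium$communica
  rot[10] = millennium$communicat
  rot[11] = illennium$communicatm
  rot[12] = llennium$communicatmi
  rot[13] = lennium$communicatmil
  rot[14] = ennium$communicatmill
  rot[15] = nnium$communicatmille
  rot[16] = nium$communicatmillen
  rot[17] = ium$communicatmillenn
  rot[18] = um$communicatmillenni
  rot[19] = m$communicatmillenniu
  rot[20] = $communicatmillennium
Sorted (with $ < everything):
  sorted[0] = $communicatmillennium  (last char: 'm')
  sorted[1] = atmillennium$communic  (last char: 'c')
  sorted[2] = catmillennium$communi  (last char: 'i')
  sorted[3] = communicatmillennium$  (last char: '$')
  sorted[4] = ennium$communicatmill  (last char: 'l')
  sorted[5] = icatmillennium$commun  (last char: 'n')
  sorted[6] = illennium$communicatm  (last char: 'm')
  sorted[7] = ium$communicatmillenn  (last char: 'n')
  sorted[8] = lennium$communicatmil  (last char: 'l')
  sorted[9] = llennium$communicatmi  (last char: 'i')
  sorted[10] = m$communicatmillenniu  (last char: 'u')
  sorted[11] = millennium$communicat  (last char: 't')
  sorted[12] = mmunicatmillennium$co  (last char: 'o')
  sorted[13] = municatmillennium$com  (last char: 'm')
  sorted[14] = nicatmillennium$commu  (last char: 'u')
  sorted[15] = nium$communicatmillen  (last char: 'n')
  sorted[16] = nnium$communicatmille  (last char: 'e')
  sorted[17] = ommunicatmillennium$c  (last char: 'c')
  sorted[18] = tmillennium$communica  (last char: 'a')
  sorted[19] = um$communicatmillenni  (last char: 'i')
  sorted[20] = unicatmillennium$comm  (last char: 'm')
Last column: mci$lnmnliutomunecaim
Original string S is at sorted index 3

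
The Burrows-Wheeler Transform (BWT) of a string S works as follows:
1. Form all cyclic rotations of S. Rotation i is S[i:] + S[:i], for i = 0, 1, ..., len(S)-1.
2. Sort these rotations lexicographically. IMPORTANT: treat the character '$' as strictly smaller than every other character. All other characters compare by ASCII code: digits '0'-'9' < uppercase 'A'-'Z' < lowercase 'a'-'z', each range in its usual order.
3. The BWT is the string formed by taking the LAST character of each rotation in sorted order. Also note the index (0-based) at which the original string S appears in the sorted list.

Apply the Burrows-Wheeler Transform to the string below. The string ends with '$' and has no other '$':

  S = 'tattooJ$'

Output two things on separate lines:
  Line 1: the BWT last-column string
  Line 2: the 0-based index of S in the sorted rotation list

Answer: Jotot$ta
5

Derivation:
All 8 rotations (rotation i = S[i:]+S[:i]):
  rot[0] = tattooJ$
  rot[1] = attooJ$t
  rot[2] = ttooJ$ta
  rot[3] = tooJ$tat
  rot[4] = ooJ$tatt
  rot[5] = oJ$tatto
  rot[6] = J$tattoo
  rot[7] = $tattooJ
Sorted (with $ < everything):
  sorted[0] = $tattooJ  (last char: 'J')
  sorted[1] = J$tattoo  (last char: 'o')
  sorted[2] = attooJ$t  (last char: 't')
  sorted[3] = oJ$tatto  (last char: 'o')
  sorted[4] = ooJ$tatt  (last char: 't')
  sorted[5] = tattooJ$  (last char: '$')
  sorted[6] = tooJ$tat  (last char: 't')
  sorted[7] = ttooJ$ta  (last char: 'a')
Last column: Jotot$ta
Original string S is at sorted index 5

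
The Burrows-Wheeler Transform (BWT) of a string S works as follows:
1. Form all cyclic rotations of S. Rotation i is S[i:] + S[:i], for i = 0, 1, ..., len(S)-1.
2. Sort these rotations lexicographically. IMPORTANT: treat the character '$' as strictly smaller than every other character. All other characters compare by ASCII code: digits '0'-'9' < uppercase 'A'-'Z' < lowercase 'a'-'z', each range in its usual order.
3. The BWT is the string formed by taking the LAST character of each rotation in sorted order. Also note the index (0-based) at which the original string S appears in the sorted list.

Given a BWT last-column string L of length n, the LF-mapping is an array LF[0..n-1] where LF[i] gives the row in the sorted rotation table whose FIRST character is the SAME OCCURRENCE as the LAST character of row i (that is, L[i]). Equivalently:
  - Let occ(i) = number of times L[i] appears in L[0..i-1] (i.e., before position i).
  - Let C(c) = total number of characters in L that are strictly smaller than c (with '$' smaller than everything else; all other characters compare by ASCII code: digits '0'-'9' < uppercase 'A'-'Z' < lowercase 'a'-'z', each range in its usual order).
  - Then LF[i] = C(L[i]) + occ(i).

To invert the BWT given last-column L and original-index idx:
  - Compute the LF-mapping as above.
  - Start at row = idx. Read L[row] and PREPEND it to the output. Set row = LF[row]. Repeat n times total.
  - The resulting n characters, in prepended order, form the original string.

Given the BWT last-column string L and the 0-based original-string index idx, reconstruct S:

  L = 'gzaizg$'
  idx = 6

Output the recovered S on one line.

Answer: zigzag$

Derivation:
LF mapping: 2 5 1 4 6 3 0
Walk LF starting at row 6, prepending L[row]:
  step 1: row=6, L[6]='$', prepend. Next row=LF[6]=0
  step 2: row=0, L[0]='g', prepend. Next row=LF[0]=2
  step 3: row=2, L[2]='a', prepend. Next row=LF[2]=1
  step 4: row=1, L[1]='z', prepend. Next row=LF[1]=5
  step 5: row=5, L[5]='g', prepend. Next row=LF[5]=3
  step 6: row=3, L[3]='i', prepend. Next row=LF[3]=4
  step 7: row=4, L[4]='z', prepend. Next row=LF[4]=6
Reversed output: zigzag$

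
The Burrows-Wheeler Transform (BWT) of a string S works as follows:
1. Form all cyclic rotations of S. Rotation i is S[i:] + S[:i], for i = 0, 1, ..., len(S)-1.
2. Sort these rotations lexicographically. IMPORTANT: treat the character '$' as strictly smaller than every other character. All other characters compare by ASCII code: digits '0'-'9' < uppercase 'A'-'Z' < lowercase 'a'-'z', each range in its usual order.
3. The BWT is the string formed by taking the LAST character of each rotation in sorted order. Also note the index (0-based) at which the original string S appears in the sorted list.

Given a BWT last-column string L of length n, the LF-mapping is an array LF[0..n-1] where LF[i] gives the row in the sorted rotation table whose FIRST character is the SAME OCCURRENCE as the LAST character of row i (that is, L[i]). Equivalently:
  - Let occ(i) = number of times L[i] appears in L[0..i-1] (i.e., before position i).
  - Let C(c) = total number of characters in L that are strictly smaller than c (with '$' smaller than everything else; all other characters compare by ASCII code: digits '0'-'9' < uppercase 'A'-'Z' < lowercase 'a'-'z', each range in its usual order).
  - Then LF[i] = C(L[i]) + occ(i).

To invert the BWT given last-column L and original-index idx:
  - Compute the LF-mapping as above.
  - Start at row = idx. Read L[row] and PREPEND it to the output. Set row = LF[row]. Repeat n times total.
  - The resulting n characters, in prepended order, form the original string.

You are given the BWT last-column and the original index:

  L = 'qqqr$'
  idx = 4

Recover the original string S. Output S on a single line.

Answer: rqqq$

Derivation:
LF mapping: 1 2 3 4 0
Walk LF starting at row 4, prepending L[row]:
  step 1: row=4, L[4]='$', prepend. Next row=LF[4]=0
  step 2: row=0, L[0]='q', prepend. Next row=LF[0]=1
  step 3: row=1, L[1]='q', prepend. Next row=LF[1]=2
  step 4: row=2, L[2]='q', prepend. Next row=LF[2]=3
  step 5: row=3, L[3]='r', prepend. Next row=LF[3]=4
Reversed output: rqqq$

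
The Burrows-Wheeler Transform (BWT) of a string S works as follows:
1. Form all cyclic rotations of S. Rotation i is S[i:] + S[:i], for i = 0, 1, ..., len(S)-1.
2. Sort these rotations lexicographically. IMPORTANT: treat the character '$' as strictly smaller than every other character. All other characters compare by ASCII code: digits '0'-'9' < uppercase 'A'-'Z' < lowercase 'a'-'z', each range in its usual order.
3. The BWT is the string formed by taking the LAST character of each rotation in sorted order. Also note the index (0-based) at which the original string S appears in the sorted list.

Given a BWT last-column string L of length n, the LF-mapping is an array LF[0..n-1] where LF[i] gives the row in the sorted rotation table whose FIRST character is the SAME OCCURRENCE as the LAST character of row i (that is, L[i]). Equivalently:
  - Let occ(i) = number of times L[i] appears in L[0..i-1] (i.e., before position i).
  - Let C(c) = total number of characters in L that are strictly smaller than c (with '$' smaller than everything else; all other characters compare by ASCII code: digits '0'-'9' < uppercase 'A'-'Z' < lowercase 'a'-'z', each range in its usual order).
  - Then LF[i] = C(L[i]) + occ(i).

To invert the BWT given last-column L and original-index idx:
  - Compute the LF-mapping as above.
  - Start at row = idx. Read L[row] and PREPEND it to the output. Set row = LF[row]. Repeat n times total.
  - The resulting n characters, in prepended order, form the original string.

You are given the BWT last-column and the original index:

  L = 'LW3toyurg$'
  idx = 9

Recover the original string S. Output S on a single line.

LF mapping: 2 3 1 7 5 9 8 6 4 0
Walk LF starting at row 9, prepending L[row]:
  step 1: row=9, L[9]='$', prepend. Next row=LF[9]=0
  step 2: row=0, L[0]='L', prepend. Next row=LF[0]=2
  step 3: row=2, L[2]='3', prepend. Next row=LF[2]=1
  step 4: row=1, L[1]='W', prepend. Next row=LF[1]=3
  step 5: row=3, L[3]='t', prepend. Next row=LF[3]=7
  step 6: row=7, L[7]='r', prepend. Next row=LF[7]=6
  step 7: row=6, L[6]='u', prepend. Next row=LF[6]=8
  step 8: row=8, L[8]='g', prepend. Next row=LF[8]=4
  step 9: row=4, L[4]='o', prepend. Next row=LF[4]=5
  step 10: row=5, L[5]='y', prepend. Next row=LF[5]=9
Reversed output: yogurtW3L$

Answer: yogurtW3L$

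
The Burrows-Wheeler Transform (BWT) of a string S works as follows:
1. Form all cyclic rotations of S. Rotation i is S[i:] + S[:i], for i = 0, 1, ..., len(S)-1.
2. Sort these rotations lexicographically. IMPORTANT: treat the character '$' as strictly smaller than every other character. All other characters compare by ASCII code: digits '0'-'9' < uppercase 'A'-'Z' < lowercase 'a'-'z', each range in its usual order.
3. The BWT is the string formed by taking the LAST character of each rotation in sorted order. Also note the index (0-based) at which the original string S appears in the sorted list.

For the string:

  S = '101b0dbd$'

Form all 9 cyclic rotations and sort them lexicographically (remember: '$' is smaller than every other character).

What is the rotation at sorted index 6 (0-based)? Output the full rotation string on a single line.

All 9 rotations (rotation i = S[i:]+S[:i]):
  rot[0] = 101b0dbd$
  rot[1] = 01b0dbd$1
  rot[2] = 1b0dbd$10
  rot[3] = b0dbd$101
  rot[4] = 0dbd$101b
  rot[5] = dbd$101b0
  rot[6] = bd$101b0d
  rot[7] = d$101b0db
  rot[8] = $101b0dbd
Sorted (with $ < everything):
  sorted[0] = $101b0dbd
  sorted[1] = 01b0dbd$1
  sorted[2] = 0dbd$101b
  sorted[3] = 101b0dbd$
  sorted[4] = 1b0dbd$10
  sorted[5] = b0dbd$101
  sorted[6] = bd$101b0d
  sorted[7] = d$101b0db
  sorted[8] = dbd$101b0
sorted[6] = bd$101b0d

Answer: bd$101b0d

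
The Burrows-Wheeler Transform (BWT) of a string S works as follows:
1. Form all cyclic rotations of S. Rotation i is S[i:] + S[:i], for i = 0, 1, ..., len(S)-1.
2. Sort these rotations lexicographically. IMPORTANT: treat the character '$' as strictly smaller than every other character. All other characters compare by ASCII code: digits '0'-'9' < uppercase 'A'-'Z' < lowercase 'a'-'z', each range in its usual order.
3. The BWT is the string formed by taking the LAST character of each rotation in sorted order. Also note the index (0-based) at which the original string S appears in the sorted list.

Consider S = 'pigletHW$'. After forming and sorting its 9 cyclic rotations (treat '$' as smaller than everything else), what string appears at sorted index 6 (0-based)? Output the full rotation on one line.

All 9 rotations (rotation i = S[i:]+S[:i]):
  rot[0] = pigletHW$
  rot[1] = igletHW$p
  rot[2] = gletHW$pi
  rot[3] = letHW$pig
  rot[4] = etHW$pigl
  rot[5] = tHW$pigle
  rot[6] = HW$piglet
  rot[7] = W$pigletH
  rot[8] = $pigletHW
Sorted (with $ < everything):
  sorted[0] = $pigletHW
  sorted[1] = HW$piglet
  sorted[2] = W$pigletH
  sorted[3] = etHW$pigl
  sorted[4] = gletHW$pi
  sorted[5] = igletHW$p
  sorted[6] = letHW$pig
  sorted[7] = pigletHW$
  sorted[8] = tHW$pigle
sorted[6] = letHW$pig

Answer: letHW$pig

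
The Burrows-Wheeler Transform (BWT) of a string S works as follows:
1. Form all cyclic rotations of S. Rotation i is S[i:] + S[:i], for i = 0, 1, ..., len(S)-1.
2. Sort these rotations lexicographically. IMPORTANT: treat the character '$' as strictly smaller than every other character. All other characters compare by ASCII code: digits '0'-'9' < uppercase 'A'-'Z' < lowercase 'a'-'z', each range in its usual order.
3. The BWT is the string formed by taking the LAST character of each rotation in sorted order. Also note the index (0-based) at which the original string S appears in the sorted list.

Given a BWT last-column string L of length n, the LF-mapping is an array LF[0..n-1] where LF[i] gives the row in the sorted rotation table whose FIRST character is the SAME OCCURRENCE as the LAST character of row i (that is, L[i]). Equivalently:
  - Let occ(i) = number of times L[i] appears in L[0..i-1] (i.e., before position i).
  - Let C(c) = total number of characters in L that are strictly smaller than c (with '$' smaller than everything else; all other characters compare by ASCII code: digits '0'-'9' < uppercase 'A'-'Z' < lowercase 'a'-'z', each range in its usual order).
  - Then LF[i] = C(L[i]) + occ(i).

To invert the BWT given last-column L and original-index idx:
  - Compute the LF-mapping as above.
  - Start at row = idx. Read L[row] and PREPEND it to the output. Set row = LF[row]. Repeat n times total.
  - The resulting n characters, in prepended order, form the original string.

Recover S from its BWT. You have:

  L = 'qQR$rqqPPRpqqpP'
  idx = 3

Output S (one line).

LF mapping: 9 4 5 0 14 10 11 1 2 6 7 12 13 8 3
Walk LF starting at row 3, prepending L[row]:
  step 1: row=3, L[3]='$', prepend. Next row=LF[3]=0
  step 2: row=0, L[0]='q', prepend. Next row=LF[0]=9
  step 3: row=9, L[9]='R', prepend. Next row=LF[9]=6
  step 4: row=6, L[6]='q', prepend. Next row=LF[6]=11
  step 5: row=11, L[11]='q', prepend. Next row=LF[11]=12
  step 6: row=12, L[12]='q', prepend. Next row=LF[12]=13
  step 7: row=13, L[13]='p', prepend. Next row=LF[13]=8
  step 8: row=8, L[8]='P', prepend. Next row=LF[8]=2
  step 9: row=2, L[2]='R', prepend. Next row=LF[2]=5
  step 10: row=5, L[5]='q', prepend. Next row=LF[5]=10
  step 11: row=10, L[10]='p', prepend. Next row=LF[10]=7
  step 12: row=7, L[7]='P', prepend. Next row=LF[7]=1
  step 13: row=1, L[1]='Q', prepend. Next row=LF[1]=4
  step 14: row=4, L[4]='r', prepend. Next row=LF[4]=14
  step 15: row=14, L[14]='P', prepend. Next row=LF[14]=3
Reversed output: PrQPpqRPpqqqRq$

Answer: PrQPpqRPpqqqRq$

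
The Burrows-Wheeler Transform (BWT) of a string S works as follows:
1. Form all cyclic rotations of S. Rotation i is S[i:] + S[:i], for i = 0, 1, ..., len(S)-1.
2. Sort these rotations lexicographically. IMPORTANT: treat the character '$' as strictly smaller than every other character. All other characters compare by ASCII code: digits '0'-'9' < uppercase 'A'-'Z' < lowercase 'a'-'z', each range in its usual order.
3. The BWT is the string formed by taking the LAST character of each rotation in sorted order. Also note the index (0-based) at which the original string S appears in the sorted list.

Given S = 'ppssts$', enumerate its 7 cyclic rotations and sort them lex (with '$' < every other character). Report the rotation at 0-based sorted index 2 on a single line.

All 7 rotations (rotation i = S[i:]+S[:i]):
  rot[0] = ppssts$
  rot[1] = pssts$p
  rot[2] = ssts$pp
  rot[3] = sts$pps
  rot[4] = ts$ppss
  rot[5] = s$ppsst
  rot[6] = $ppssts
Sorted (with $ < everything):
  sorted[0] = $ppssts
  sorted[1] = ppssts$
  sorted[2] = pssts$p
  sorted[3] = s$ppsst
  sorted[4] = ssts$pp
  sorted[5] = sts$pps
  sorted[6] = ts$ppss
sorted[2] = pssts$p

Answer: pssts$p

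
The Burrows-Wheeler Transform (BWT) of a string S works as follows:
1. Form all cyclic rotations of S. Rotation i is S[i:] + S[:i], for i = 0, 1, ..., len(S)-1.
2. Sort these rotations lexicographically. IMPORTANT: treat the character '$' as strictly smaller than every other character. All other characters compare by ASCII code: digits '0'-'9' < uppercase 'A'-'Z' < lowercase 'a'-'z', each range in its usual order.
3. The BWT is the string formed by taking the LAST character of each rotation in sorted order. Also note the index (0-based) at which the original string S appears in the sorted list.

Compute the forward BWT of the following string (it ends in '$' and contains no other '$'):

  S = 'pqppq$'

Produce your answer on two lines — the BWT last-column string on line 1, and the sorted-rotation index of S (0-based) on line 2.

All 6 rotations (rotation i = S[i:]+S[:i]):
  rot[0] = pqppq$
  rot[1] = qppq$p
  rot[2] = ppq$pq
  rot[3] = pq$pqp
  rot[4] = q$pqpp
  rot[5] = $pqppq
Sorted (with $ < everything):
  sorted[0] = $pqppq  (last char: 'q')
  sorted[1] = ppq$pq  (last char: 'q')
  sorted[2] = pq$pqp  (last char: 'p')
  sorted[3] = pqppq$  (last char: '$')
  sorted[4] = q$pqpp  (last char: 'p')
  sorted[5] = qppq$p  (last char: 'p')
Last column: qqp$pp
Original string S is at sorted index 3

Answer: qqp$pp
3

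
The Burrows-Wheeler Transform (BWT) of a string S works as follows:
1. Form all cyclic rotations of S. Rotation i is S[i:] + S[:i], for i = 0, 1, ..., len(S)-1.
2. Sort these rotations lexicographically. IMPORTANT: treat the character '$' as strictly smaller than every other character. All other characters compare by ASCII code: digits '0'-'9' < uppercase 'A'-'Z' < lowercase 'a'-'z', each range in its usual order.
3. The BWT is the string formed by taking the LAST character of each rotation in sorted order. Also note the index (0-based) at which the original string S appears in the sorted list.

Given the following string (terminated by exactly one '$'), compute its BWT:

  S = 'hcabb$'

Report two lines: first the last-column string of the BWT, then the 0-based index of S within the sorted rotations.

Answer: bcbah$
5

Derivation:
All 6 rotations (rotation i = S[i:]+S[:i]):
  rot[0] = hcabb$
  rot[1] = cabb$h
  rot[2] = abb$hc
  rot[3] = bb$hca
  rot[4] = b$hcab
  rot[5] = $hcabb
Sorted (with $ < everything):
  sorted[0] = $hcabb  (last char: 'b')
  sorted[1] = abb$hc  (last char: 'c')
  sorted[2] = b$hcab  (last char: 'b')
  sorted[3] = bb$hca  (last char: 'a')
  sorted[4] = cabb$h  (last char: 'h')
  sorted[5] = hcabb$  (last char: '$')
Last column: bcbah$
Original string S is at sorted index 5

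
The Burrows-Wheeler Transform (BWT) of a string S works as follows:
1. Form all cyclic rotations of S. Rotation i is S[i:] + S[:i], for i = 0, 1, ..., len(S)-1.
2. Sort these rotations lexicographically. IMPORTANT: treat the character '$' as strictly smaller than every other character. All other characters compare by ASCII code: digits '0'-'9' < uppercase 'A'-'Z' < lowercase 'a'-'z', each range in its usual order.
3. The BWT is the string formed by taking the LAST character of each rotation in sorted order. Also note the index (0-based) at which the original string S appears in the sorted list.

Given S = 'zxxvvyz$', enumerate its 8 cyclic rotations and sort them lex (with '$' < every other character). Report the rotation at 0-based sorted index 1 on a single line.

Answer: vvyz$zxx

Derivation:
All 8 rotations (rotation i = S[i:]+S[:i]):
  rot[0] = zxxvvyz$
  rot[1] = xxvvyz$z
  rot[2] = xvvyz$zx
  rot[3] = vvyz$zxx
  rot[4] = vyz$zxxv
  rot[5] = yz$zxxvv
  rot[6] = z$zxxvvy
  rot[7] = $zxxvvyz
Sorted (with $ < everything):
  sorted[0] = $zxxvvyz
  sorted[1] = vvyz$zxx
  sorted[2] = vyz$zxxv
  sorted[3] = xvvyz$zx
  sorted[4] = xxvvyz$z
  sorted[5] = yz$zxxvv
  sorted[6] = z$zxxvvy
  sorted[7] = zxxvvyz$
sorted[1] = vvyz$zxx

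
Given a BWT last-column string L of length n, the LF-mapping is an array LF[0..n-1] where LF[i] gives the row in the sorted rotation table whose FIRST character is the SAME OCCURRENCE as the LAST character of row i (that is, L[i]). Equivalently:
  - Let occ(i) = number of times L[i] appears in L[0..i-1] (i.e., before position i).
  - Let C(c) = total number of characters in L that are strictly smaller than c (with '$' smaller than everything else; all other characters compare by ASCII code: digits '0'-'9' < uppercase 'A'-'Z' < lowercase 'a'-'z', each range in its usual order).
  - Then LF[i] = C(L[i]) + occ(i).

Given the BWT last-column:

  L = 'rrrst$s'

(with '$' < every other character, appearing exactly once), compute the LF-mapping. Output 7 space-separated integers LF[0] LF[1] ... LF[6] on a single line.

Answer: 1 2 3 4 6 0 5

Derivation:
Char counts: '$':1, 'r':3, 's':2, 't':1
C (first-col start): C('$')=0, C('r')=1, C('s')=4, C('t')=6
L[0]='r': occ=0, LF[0]=C('r')+0=1+0=1
L[1]='r': occ=1, LF[1]=C('r')+1=1+1=2
L[2]='r': occ=2, LF[2]=C('r')+2=1+2=3
L[3]='s': occ=0, LF[3]=C('s')+0=4+0=4
L[4]='t': occ=0, LF[4]=C('t')+0=6+0=6
L[5]='$': occ=0, LF[5]=C('$')+0=0+0=0
L[6]='s': occ=1, LF[6]=C('s')+1=4+1=5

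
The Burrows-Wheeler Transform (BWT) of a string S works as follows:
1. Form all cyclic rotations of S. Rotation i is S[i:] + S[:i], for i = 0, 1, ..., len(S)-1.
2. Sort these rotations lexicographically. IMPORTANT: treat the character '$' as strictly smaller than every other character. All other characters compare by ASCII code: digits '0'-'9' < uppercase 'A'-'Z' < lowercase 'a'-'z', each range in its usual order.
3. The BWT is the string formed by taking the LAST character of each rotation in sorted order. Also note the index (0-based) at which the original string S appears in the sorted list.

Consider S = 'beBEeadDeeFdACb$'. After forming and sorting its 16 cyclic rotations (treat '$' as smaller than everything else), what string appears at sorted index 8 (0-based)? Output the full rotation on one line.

All 16 rotations (rotation i = S[i:]+S[:i]):
  rot[0] = beBEeadDeeFdACb$
  rot[1] = eBEeadDeeFdACb$b
  rot[2] = BEeadDeeFdACb$be
  rot[3] = EeadDeeFdACb$beB
  rot[4] = eadDeeFdACb$beBE
  rot[5] = adDeeFdACb$beBEe
  rot[6] = dDeeFdACb$beBEea
  rot[7] = DeeFdACb$beBEead
  rot[8] = eeFdACb$beBEeadD
  rot[9] = eFdACb$beBEeadDe
  rot[10] = FdACb$beBEeadDee
  rot[11] = dACb$beBEeadDeeF
  rot[12] = ACb$beBEeadDeeFd
  rot[13] = Cb$beBEeadDeeFdA
  rot[14] = b$beBEeadDeeFdAC
  rot[15] = $beBEeadDeeFdACb
Sorted (with $ < everything):
  sorted[0] = $beBEeadDeeFdACb
  sorted[1] = ACb$beBEeadDeeFd
  sorted[2] = BEeadDeeFdACb$be
  sorted[3] = Cb$beBEeadDeeFdA
  sorted[4] = DeeFdACb$beBEead
  sorted[5] = EeadDeeFdACb$beB
  sorted[6] = FdACb$beBEeadDee
  sorted[7] = adDeeFdACb$beBEe
  sorted[8] = b$beBEeadDeeFdAC
  sorted[9] = beBEeadDeeFdACb$
  sorted[10] = dACb$beBEeadDeeF
  sorted[11] = dDeeFdACb$beBEea
  sorted[12] = eBEeadDeeFdACb$b
  sorted[13] = eFdACb$beBEeadDe
  sorted[14] = eadDeeFdACb$beBE
  sorted[15] = eeFdACb$beBEeadD
sorted[8] = b$beBEeadDeeFdAC

Answer: b$beBEeadDeeFdAC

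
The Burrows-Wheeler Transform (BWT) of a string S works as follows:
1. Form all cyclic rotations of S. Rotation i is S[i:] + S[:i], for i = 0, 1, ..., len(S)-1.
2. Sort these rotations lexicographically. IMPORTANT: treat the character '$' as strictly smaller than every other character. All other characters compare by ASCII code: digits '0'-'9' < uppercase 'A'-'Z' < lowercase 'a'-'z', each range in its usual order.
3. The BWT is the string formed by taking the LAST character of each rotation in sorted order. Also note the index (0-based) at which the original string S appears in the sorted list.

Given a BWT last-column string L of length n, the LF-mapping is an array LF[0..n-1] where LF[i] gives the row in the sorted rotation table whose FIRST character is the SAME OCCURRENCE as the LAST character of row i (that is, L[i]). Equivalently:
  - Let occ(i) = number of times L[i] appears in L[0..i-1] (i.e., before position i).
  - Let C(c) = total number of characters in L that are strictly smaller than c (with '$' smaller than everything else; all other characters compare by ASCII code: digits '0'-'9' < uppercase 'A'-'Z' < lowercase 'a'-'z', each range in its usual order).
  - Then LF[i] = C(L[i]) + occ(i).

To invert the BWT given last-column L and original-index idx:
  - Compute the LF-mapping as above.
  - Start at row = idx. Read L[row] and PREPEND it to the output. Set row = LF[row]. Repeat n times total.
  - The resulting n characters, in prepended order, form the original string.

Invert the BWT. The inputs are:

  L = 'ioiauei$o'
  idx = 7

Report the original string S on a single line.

Answer: ouieioai$

Derivation:
LF mapping: 3 6 4 1 8 2 5 0 7
Walk LF starting at row 7, prepending L[row]:
  step 1: row=7, L[7]='$', prepend. Next row=LF[7]=0
  step 2: row=0, L[0]='i', prepend. Next row=LF[0]=3
  step 3: row=3, L[3]='a', prepend. Next row=LF[3]=1
  step 4: row=1, L[1]='o', prepend. Next row=LF[1]=6
  step 5: row=6, L[6]='i', prepend. Next row=LF[6]=5
  step 6: row=5, L[5]='e', prepend. Next row=LF[5]=2
  step 7: row=2, L[2]='i', prepend. Next row=LF[2]=4
  step 8: row=4, L[4]='u', prepend. Next row=LF[4]=8
  step 9: row=8, L[8]='o', prepend. Next row=LF[8]=7
Reversed output: ouieioai$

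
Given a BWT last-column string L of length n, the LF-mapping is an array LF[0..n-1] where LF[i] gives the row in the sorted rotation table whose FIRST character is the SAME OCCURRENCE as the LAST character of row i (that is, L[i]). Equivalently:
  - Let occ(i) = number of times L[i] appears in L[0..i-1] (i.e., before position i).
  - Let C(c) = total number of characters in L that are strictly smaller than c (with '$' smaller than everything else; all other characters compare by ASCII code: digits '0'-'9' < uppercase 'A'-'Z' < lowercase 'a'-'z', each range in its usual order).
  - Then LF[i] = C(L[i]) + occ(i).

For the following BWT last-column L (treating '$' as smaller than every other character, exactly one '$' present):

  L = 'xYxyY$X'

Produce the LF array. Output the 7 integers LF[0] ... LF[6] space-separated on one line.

Char counts: '$':1, 'X':1, 'Y':2, 'x':2, 'y':1
C (first-col start): C('$')=0, C('X')=1, C('Y')=2, C('x')=4, C('y')=6
L[0]='x': occ=0, LF[0]=C('x')+0=4+0=4
L[1]='Y': occ=0, LF[1]=C('Y')+0=2+0=2
L[2]='x': occ=1, LF[2]=C('x')+1=4+1=5
L[3]='y': occ=0, LF[3]=C('y')+0=6+0=6
L[4]='Y': occ=1, LF[4]=C('Y')+1=2+1=3
L[5]='$': occ=0, LF[5]=C('$')+0=0+0=0
L[6]='X': occ=0, LF[6]=C('X')+0=1+0=1

Answer: 4 2 5 6 3 0 1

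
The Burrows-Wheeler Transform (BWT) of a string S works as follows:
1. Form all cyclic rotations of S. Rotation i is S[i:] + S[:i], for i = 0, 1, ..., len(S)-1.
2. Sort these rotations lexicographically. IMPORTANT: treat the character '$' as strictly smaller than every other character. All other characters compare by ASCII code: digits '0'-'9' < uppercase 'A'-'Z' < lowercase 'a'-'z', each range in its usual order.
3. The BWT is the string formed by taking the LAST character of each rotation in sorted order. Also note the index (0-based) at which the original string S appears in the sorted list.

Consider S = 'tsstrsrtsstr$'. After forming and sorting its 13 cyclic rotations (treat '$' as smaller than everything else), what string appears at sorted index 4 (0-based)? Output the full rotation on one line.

Answer: srtsstr$tsstr

Derivation:
All 13 rotations (rotation i = S[i:]+S[:i]):
  rot[0] = tsstrsrtsstr$
  rot[1] = sstrsrtsstr$t
  rot[2] = strsrtsstr$ts
  rot[3] = trsrtsstr$tss
  rot[4] = rsrtsstr$tsst
  rot[5] = srtsstr$tsstr
  rot[6] = rtsstr$tsstrs
  rot[7] = tsstr$tsstrsr
  rot[8] = sstr$tsstrsrt
  rot[9] = str$tsstrsrts
  rot[10] = tr$tsstrsrtss
  rot[11] = r$tsstrsrtsst
  rot[12] = $tsstrsrtsstr
Sorted (with $ < everything):
  sorted[0] = $tsstrsrtsstr
  sorted[1] = r$tsstrsrtsst
  sorted[2] = rsrtsstr$tsst
  sorted[3] = rtsstr$tsstrs
  sorted[4] = srtsstr$tsstr
  sorted[5] = sstr$tsstrsrt
  sorted[6] = sstrsrtsstr$t
  sorted[7] = str$tsstrsrts
  sorted[8] = strsrtsstr$ts
  sorted[9] = tr$tsstrsrtss
  sorted[10] = trsrtsstr$tss
  sorted[11] = tsstr$tsstrsr
  sorted[12] = tsstrsrtsstr$
sorted[4] = srtsstr$tsstr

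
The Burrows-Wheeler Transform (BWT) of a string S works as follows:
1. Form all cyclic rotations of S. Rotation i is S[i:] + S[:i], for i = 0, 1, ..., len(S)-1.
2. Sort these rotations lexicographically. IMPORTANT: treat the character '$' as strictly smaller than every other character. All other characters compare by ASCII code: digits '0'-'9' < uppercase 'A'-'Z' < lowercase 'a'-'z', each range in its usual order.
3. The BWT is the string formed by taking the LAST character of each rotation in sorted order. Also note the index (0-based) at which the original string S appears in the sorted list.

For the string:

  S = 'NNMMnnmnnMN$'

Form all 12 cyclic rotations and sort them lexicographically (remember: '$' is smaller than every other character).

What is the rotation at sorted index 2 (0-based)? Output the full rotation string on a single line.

All 12 rotations (rotation i = S[i:]+S[:i]):
  rot[0] = NNMMnnmnnMN$
  rot[1] = NMMnnmnnMN$N
  rot[2] = MMnnmnnMN$NN
  rot[3] = MnnmnnMN$NNM
  rot[4] = nnmnnMN$NNMM
  rot[5] = nmnnMN$NNMMn
  rot[6] = mnnMN$NNMMnn
  rot[7] = nnMN$NNMMnnm
  rot[8] = nMN$NNMMnnmn
  rot[9] = MN$NNMMnnmnn
  rot[10] = N$NNMMnnmnnM
  rot[11] = $NNMMnnmnnMN
Sorted (with $ < everything):
  sorted[0] = $NNMMnnmnnMN
  sorted[1] = MMnnmnnMN$NN
  sorted[2] = MN$NNMMnnmnn
  sorted[3] = MnnmnnMN$NNM
  sorted[4] = N$NNMMnnmnnM
  sorted[5] = NMMnnmnnMN$N
  sorted[6] = NNMMnnmnnMN$
  sorted[7] = mnnMN$NNMMnn
  sorted[8] = nMN$NNMMnnmn
  sorted[9] = nmnnMN$NNMMn
  sorted[10] = nnMN$NNMMnnm
  sorted[11] = nnmnnMN$NNMM
sorted[2] = MN$NNMMnnmnn

Answer: MN$NNMMnnmnn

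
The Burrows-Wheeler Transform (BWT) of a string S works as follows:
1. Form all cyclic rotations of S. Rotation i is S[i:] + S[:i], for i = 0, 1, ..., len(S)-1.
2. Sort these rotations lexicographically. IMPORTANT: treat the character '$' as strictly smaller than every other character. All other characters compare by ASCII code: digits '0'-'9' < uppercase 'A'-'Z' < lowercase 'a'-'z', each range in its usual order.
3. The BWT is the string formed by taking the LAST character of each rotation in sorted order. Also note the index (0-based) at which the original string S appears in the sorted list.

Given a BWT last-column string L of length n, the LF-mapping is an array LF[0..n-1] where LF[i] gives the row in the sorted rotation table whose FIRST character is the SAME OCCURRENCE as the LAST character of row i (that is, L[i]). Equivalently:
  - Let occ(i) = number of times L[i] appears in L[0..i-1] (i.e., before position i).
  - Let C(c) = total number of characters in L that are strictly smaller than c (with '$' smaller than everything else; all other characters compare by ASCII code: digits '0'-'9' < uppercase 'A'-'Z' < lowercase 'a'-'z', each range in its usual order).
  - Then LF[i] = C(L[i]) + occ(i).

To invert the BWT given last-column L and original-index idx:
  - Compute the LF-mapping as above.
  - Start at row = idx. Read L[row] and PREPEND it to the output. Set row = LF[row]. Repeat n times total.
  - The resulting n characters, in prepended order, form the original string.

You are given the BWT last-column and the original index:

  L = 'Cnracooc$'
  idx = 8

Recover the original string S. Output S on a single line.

Answer: raccoonC$

Derivation:
LF mapping: 1 5 8 2 3 6 7 4 0
Walk LF starting at row 8, prepending L[row]:
  step 1: row=8, L[8]='$', prepend. Next row=LF[8]=0
  step 2: row=0, L[0]='C', prepend. Next row=LF[0]=1
  step 3: row=1, L[1]='n', prepend. Next row=LF[1]=5
  step 4: row=5, L[5]='o', prepend. Next row=LF[5]=6
  step 5: row=6, L[6]='o', prepend. Next row=LF[6]=7
  step 6: row=7, L[7]='c', prepend. Next row=LF[7]=4
  step 7: row=4, L[4]='c', prepend. Next row=LF[4]=3
  step 8: row=3, L[3]='a', prepend. Next row=LF[3]=2
  step 9: row=2, L[2]='r', prepend. Next row=LF[2]=8
Reversed output: raccoonC$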